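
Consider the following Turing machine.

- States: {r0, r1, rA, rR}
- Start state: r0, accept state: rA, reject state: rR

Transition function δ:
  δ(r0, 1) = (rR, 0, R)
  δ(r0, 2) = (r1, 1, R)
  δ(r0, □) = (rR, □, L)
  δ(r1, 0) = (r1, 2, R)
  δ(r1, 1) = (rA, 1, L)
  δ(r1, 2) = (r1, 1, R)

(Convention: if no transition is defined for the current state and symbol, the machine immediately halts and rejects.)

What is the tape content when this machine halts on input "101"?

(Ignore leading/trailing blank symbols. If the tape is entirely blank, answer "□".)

Execution trace:
Initial: [r0]101
Step 1: δ(r0, 1) = (rR, 0, R) → 0[rR]01

The machine reaches the reject state rR and halts.

Final tape (ignoring leading/trailing blanks): 001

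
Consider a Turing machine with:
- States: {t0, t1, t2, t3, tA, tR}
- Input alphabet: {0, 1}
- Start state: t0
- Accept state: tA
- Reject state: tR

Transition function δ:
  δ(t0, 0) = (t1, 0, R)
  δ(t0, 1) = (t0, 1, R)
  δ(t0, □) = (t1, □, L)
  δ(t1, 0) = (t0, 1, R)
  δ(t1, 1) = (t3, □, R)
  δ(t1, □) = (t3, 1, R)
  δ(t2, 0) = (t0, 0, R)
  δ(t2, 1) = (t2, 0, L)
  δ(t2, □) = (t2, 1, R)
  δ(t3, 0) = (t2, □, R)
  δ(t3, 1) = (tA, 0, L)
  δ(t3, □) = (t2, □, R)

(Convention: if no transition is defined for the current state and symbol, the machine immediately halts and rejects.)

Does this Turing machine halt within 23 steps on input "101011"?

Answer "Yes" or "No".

Execution trace:
Initial: [t0]101011
Step 1: δ(t0, 1) = (t0, 1, R) → 1[t0]01011
Step 2: δ(t0, 0) = (t1, 0, R) → 10[t1]1011
Step 3: δ(t1, 1) = (t3, □, R) → 10□[t3]011
Step 4: δ(t3, 0) = (t2, □, R) → 10□□[t2]11
Step 5: δ(t2, 1) = (t2, 0, L) → 10□[t2]□01
Step 6: δ(t2, □) = (t2, 1, R) → 10□1[t2]01
Step 7: δ(t2, 0) = (t0, 0, R) → 10□10[t0]1
Step 8: δ(t0, 1) = (t0, 1, R) → 10□101[t0]□
Step 9: δ(t0, □) = (t1, □, L) → 10□10[t1]1□
Step 10: δ(t1, 1) = (t3, □, R) → 10□10□[t3]□
Step 11: δ(t3, □) = (t2, □, R) → 10□10□□[t2]□
Step 12: δ(t2, □) = (t2, 1, R) → 10□10□□1[t2]□
Step 13: δ(t2, □) = (t2, 1, R) → 10□10□□11[t2]□
Step 14: δ(t2, □) = (t2, 1, R) → 10□10□□111[t2]□
Step 15: δ(t2, □) = (t2, 1, R) → 10□10□□1111[t2]□
Step 16: δ(t2, □) = (t2, 1, R) → 10□10□□11111[t2]□
Step 17: δ(t2, □) = (t2, 1, R) → 10□10□□111111[t2]□
Step 18: δ(t2, □) = (t2, 1, R) → 10□10□□1111111[t2]□
Step 19: δ(t2, □) = (t2, 1, R) → 10□10□□11111111[t2]□
Step 20: δ(t2, □) = (t2, 1, R) → 10□10□□111111111[t2]□
Step 21: δ(t2, □) = (t2, 1, R) → 10□10□□1111111111[t2]□
Step 22: δ(t2, □) = (t2, 1, R) → 10□10□□11111111111[t2]□
Step 23: δ(t2, □) = (t2, 1, R) → 10□10□□111111111111[t2]□

The machine has not reached a halting state after 23 steps.
The machine did not halt within the 23-step bound.

Answer: No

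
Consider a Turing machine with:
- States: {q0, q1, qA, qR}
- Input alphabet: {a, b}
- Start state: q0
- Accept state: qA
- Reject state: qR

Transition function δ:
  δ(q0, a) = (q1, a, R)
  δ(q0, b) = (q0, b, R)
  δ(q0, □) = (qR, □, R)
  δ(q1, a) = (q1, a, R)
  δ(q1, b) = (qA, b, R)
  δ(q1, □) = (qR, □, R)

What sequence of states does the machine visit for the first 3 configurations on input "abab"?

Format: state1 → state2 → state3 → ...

Execution trace:
Initial: [q0]abab
Step 1: δ(q0, a) = (q1, a, R) → a[q1]bab
Step 2: δ(q1, b) = (qA, b, R) → ab[qA]ab

The machine reaches the accept state qA and halts.

State sequence: q0 → q1 → qA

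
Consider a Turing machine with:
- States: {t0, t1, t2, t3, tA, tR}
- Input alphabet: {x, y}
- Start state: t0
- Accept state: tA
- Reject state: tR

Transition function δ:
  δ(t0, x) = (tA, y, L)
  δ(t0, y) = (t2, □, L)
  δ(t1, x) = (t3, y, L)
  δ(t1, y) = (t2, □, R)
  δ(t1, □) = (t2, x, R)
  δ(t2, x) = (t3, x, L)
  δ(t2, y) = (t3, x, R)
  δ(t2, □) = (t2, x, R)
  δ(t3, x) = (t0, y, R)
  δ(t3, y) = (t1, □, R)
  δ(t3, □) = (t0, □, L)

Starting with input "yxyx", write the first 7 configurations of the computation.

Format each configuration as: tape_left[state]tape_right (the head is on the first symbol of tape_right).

Transitions applied:
Step 1: δ(t0, y) = (t2, □, L)
Step 2: δ(t2, □) = (t2, x, R)
Step 3: δ(t2, □) = (t2, x, R)
Step 4: δ(t2, x) = (t3, x, L)
Step 5: δ(t3, x) = (t0, y, R)
Step 6: δ(t0, x) = (tA, y, L)

The first 7 configurations are:
[t0]yxyx ⊢ [t2]□□xyx ⊢ x[t2]□xyx ⊢ xx[t2]xyx ⊢ x[t3]xxyx ⊢ xy[t0]xyx ⊢ x[tA]yyyx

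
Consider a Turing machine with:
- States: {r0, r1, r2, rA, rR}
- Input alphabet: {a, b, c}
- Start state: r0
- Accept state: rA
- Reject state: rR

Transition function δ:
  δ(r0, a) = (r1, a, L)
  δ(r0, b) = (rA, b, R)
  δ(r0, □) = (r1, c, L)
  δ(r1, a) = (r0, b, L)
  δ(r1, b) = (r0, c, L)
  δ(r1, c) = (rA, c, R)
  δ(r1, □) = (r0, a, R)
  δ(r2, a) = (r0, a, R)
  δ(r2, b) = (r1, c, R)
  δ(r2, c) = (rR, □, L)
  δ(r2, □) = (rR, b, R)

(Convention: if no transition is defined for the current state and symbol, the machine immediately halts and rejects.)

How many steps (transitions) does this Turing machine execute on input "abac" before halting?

Execution trace:
Initial: [r0]abac
Step 1: δ(r0, a) = (r1, a, L) → [r1]□abac
Step 2: δ(r1, □) = (r0, a, R) → a[r0]abac
Step 3: δ(r0, a) = (r1, a, L) → [r1]aabac
Step 4: δ(r1, a) = (r0, b, L) → [r0]□babac
Step 5: δ(r0, □) = (r1, c, L) → [r1]□cbabac
Step 6: δ(r1, □) = (r0, a, R) → a[r0]cbabac

No transition is defined for δ(r0, c). By convention the machine halts and rejects.

The machine executed 6 steps before halting.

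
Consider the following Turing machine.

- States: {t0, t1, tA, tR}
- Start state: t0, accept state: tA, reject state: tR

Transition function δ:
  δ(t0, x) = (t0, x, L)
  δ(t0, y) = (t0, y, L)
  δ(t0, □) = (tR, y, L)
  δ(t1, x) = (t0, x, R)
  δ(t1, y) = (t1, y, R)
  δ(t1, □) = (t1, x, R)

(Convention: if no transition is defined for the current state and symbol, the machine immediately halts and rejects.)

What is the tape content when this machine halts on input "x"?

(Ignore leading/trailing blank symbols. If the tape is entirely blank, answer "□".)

Execution trace:
Initial: [t0]x
Step 1: δ(t0, x) = (t0, x, L) → [t0]□x
Step 2: δ(t0, □) = (tR, y, L) → [tR]□yx

The machine reaches the reject state tR and halts.

Final tape (ignoring leading/trailing blanks): yx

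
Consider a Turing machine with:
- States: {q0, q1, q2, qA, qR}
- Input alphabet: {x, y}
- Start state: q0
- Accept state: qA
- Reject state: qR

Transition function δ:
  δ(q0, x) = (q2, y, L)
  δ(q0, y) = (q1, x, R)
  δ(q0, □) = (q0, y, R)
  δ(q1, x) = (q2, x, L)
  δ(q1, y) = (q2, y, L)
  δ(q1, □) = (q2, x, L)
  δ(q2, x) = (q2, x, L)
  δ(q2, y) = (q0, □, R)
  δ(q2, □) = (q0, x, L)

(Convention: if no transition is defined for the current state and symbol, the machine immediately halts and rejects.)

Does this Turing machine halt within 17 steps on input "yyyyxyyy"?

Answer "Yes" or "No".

Execution trace:
Initial: [q0]yyyyxyyy
Step 1: δ(q0, y) = (q1, x, R) → x[q1]yyyxyyy
Step 2: δ(q1, y) = (q2, y, L) → [q2]xyyyxyyy
Step 3: δ(q2, x) = (q2, x, L) → [q2]□xyyyxyyy
Step 4: δ(q2, □) = (q0, x, L) → [q0]□xxyyyxyyy
Step 5: δ(q0, □) = (q0, y, R) → y[q0]xxyyyxyyy
Step 6: δ(q0, x) = (q2, y, L) → [q2]yyxyyyxyyy
Step 7: δ(q2, y) = (q0, □, R) → □[q0]yxyyyxyyy
Step 8: δ(q0, y) = (q1, x, R) → □x[q1]xyyyxyyy
Step 9: δ(q1, x) = (q2, x, L) → □[q2]xxyyyxyyy
Step 10: δ(q2, x) = (q2, x, L) → [q2]□xxyyyxyyy
Step 11: δ(q2, □) = (q0, x, L) → [q0]□xxxyyyxyyy
Step 12: δ(q0, □) = (q0, y, R) → y[q0]xxxyyyxyyy
Step 13: δ(q0, x) = (q2, y, L) → [q2]yyxxyyyxyyy
Step 14: δ(q2, y) = (q0, □, R) → □[q0]yxxyyyxyyy
Step 15: δ(q0, y) = (q1, x, R) → □x[q1]xxyyyxyyy
Step 16: δ(q1, x) = (q2, x, L) → □[q2]xxxyyyxyyy
Step 17: δ(q2, x) = (q2, x, L) → [q2]□xxxyyyxyyy

The machine has not reached a halting state after 17 steps.
The machine did not halt within the 17-step bound.

Answer: No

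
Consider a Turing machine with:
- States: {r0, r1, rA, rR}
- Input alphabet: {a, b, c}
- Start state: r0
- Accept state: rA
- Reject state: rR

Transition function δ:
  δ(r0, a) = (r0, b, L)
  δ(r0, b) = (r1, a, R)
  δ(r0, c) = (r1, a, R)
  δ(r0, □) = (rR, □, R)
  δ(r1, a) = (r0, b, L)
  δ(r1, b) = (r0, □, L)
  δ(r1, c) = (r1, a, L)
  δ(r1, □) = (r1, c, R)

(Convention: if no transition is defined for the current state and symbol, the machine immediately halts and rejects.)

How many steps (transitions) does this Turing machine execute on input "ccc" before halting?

Execution trace:
Initial: [r0]ccc
Step 1: δ(r0, c) = (r1, a, R) → a[r1]cc
Step 2: δ(r1, c) = (r1, a, L) → [r1]aac
Step 3: δ(r1, a) = (r0, b, L) → [r0]□bac
Step 4: δ(r0, □) = (rR, □, R) → □[rR]bac

The machine reaches the reject state rR and halts.

The machine executed 4 steps before halting.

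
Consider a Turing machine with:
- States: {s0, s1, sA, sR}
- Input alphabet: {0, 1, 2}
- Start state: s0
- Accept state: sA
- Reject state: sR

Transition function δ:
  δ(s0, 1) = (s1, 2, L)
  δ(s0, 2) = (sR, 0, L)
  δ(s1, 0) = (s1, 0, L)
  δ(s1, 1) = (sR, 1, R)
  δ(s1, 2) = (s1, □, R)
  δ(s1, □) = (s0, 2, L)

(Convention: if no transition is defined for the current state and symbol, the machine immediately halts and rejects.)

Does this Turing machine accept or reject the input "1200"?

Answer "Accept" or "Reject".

Execution trace:
Initial: [s0]1200
Step 1: δ(s0, 1) = (s1, 2, L) → [s1]□2200
Step 2: δ(s1, □) = (s0, 2, L) → [s0]□22200

No transition is defined for δ(s0, □). By convention the machine halts and rejects.

Answer: Reject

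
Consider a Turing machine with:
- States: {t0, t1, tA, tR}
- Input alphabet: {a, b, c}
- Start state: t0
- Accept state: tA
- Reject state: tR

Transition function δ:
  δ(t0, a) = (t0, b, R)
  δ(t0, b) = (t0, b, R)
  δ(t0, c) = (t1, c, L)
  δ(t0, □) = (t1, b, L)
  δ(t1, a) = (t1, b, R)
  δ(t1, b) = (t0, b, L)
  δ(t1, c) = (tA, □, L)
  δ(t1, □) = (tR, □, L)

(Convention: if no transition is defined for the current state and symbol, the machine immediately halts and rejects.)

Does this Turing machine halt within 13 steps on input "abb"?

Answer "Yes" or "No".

Execution trace:
Initial: [t0]abb
Step 1: δ(t0, a) = (t0, b, R) → b[t0]bb
Step 2: δ(t0, b) = (t0, b, R) → bb[t0]b
Step 3: δ(t0, b) = (t0, b, R) → bbb[t0]□
Step 4: δ(t0, □) = (t1, b, L) → bb[t1]bb
Step 5: δ(t1, b) = (t0, b, L) → b[t0]bbb
Step 6: δ(t0, b) = (t0, b, R) → bb[t0]bb
Step 7: δ(t0, b) = (t0, b, R) → bbb[t0]b
Step 8: δ(t0, b) = (t0, b, R) → bbbb[t0]□
Step 9: δ(t0, □) = (t1, b, L) → bbb[t1]bb
Step 10: δ(t1, b) = (t0, b, L) → bb[t0]bbb
Step 11: δ(t0, b) = (t0, b, R) → bbb[t0]bb
Step 12: δ(t0, b) = (t0, b, R) → bbbb[t0]b
Step 13: δ(t0, b) = (t0, b, R) → bbbbb[t0]□

The machine has not reached a halting state after 13 steps.
The machine did not halt within the 13-step bound.

Answer: No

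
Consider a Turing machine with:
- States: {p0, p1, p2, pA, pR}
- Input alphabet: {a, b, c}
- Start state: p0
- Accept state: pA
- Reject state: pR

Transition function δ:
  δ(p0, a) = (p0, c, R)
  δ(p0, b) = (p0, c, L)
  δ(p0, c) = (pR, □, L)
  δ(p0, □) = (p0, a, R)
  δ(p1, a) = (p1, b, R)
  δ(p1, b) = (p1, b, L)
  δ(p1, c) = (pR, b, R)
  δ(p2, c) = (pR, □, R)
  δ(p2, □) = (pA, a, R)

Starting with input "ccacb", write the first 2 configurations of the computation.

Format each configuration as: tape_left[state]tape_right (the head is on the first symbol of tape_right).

Transitions applied:
Step 1: δ(p0, c) = (pR, □, L)

The first 2 configurations are:
[p0]ccacb ⊢ [pR]□□cacb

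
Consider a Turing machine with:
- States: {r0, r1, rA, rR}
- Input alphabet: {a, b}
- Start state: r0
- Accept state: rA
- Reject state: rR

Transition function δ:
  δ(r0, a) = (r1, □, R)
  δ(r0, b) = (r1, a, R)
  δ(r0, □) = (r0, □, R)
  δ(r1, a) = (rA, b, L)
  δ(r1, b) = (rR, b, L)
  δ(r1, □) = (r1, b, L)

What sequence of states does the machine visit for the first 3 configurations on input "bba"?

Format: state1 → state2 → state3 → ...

Execution trace:
Initial: [r0]bba
Step 1: δ(r0, b) = (r1, a, R) → a[r1]ba
Step 2: δ(r1, b) = (rR, b, L) → [rR]aba

The machine reaches the reject state rR and halts.

State sequence: r0 → r1 → rR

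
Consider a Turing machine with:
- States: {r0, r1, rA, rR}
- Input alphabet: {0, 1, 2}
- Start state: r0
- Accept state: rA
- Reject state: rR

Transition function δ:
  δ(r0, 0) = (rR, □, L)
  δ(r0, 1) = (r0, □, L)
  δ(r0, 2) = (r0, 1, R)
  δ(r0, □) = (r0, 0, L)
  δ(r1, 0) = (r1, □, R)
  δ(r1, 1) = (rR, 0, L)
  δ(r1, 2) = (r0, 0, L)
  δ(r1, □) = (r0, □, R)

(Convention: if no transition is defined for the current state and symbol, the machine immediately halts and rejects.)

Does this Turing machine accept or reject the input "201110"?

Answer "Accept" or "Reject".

Execution trace:
Initial: [r0]201110
Step 1: δ(r0, 2) = (r0, 1, R) → 1[r0]01110
Step 2: δ(r0, 0) = (rR, □, L) → [rR]1□1110

The machine reaches the reject state rR and halts.

Answer: Reject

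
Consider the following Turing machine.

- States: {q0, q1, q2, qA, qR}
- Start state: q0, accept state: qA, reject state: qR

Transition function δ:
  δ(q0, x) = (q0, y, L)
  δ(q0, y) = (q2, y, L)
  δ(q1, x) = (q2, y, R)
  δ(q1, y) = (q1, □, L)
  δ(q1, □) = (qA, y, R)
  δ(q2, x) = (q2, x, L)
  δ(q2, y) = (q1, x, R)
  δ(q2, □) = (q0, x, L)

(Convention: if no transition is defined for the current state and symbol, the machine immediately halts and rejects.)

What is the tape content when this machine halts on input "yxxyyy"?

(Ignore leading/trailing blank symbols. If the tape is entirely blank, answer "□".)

Execution trace:
Initial: [q0]yxxyyy
Step 1: δ(q0, y) = (q2, y, L) → [q2]□yxxyyy
Step 2: δ(q2, □) = (q0, x, L) → [q0]□xyxxyyy

No transition is defined for δ(q0, □). By convention the machine halts and rejects.

Final tape (ignoring leading/trailing blanks): xyxxyyy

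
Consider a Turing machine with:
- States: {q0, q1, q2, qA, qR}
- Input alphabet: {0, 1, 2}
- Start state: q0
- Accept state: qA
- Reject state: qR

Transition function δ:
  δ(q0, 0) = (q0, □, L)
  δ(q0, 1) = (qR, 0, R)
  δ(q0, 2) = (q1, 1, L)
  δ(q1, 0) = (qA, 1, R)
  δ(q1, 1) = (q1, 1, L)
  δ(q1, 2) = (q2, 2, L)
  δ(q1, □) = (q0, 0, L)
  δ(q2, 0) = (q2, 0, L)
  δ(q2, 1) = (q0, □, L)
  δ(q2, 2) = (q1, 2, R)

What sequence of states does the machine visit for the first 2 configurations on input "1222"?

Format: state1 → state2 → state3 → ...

Execution trace:
Initial: [q0]1222
Step 1: δ(q0, 1) = (qR, 0, R) → 0[qR]222

The machine reaches the reject state qR and halts.

State sequence: q0 → qR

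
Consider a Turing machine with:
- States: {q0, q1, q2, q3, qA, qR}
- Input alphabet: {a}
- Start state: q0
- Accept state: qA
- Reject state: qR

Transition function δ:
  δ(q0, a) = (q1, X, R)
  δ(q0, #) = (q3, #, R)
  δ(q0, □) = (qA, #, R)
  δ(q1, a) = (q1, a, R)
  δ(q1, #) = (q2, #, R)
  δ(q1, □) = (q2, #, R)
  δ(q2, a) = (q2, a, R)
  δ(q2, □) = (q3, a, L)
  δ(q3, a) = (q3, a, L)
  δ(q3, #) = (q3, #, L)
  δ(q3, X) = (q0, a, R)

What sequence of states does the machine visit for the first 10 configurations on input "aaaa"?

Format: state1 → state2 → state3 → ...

Execution trace:
Initial: [q0]aaaa
Step 1: δ(q0, a) = (q1, X, R) → X[q1]aaa
Step 2: δ(q1, a) = (q1, a, R) → Xa[q1]aa
Step 3: δ(q1, a) = (q1, a, R) → Xaa[q1]a
Step 4: δ(q1, a) = (q1, a, R) → Xaaa[q1]□
Step 5: δ(q1, □) = (q2, #, R) → Xaaa#[q2]□
Step 6: δ(q2, □) = (q3, a, L) → Xaaa[q3]#a
Step 7: δ(q3, #) = (q3, #, L) → Xaa[q3]a#a
Step 8: δ(q3, a) = (q3, a, L) → Xa[q3]aa#a
Step 9: δ(q3, a) = (q3, a, L) → X[q3]aaa#a

State sequence: q0 → q1 → q1 → q1 → q1 → q2 → q3 → q3 → q3 → q3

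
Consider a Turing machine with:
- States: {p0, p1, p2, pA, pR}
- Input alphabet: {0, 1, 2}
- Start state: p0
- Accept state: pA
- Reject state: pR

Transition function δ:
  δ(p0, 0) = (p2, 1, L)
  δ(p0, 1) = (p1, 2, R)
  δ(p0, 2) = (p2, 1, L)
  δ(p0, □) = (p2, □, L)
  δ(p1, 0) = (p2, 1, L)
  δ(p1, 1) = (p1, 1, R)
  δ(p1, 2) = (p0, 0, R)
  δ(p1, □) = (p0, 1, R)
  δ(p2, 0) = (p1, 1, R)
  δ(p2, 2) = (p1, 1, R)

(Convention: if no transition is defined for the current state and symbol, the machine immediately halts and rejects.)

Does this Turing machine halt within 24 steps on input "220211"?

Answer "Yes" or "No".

Execution trace:
Initial: [p0]220211
Step 1: δ(p0, 2) = (p2, 1, L) → [p2]□120211

No transition is defined for δ(p2, □). By convention the machine halts and rejects.
The machine halted after 1 step (within the 24-step bound).

Answer: Yes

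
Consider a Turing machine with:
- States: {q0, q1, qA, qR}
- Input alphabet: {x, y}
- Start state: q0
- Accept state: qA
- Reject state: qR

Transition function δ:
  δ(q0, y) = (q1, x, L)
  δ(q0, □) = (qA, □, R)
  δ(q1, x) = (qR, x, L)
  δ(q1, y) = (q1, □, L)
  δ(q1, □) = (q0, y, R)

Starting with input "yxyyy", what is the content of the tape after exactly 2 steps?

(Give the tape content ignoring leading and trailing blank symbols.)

Execution trace:
Initial: [q0]yxyyy
Step 1: δ(q0, y) = (q1, x, L) → [q1]□xxyyy
Step 2: δ(q1, □) = (q0, y, R) → y[q0]xxyyy

No transition is defined for δ(q0, x). By convention the machine halts and rejects.

After 2 steps, the tape (ignoring leading/trailing blanks) is: yxxyyy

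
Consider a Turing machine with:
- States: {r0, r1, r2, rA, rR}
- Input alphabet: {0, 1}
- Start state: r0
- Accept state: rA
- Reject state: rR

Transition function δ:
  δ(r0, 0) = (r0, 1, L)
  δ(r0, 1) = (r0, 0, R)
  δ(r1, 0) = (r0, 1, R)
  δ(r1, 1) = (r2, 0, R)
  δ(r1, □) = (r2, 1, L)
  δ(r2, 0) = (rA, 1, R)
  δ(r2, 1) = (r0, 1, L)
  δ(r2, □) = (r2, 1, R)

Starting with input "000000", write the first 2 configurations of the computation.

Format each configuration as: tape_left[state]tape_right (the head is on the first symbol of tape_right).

Transitions applied:
Step 1: δ(r0, 0) = (r0, 1, L)

The first 2 configurations are:
[r0]000000 ⊢ [r0]□100000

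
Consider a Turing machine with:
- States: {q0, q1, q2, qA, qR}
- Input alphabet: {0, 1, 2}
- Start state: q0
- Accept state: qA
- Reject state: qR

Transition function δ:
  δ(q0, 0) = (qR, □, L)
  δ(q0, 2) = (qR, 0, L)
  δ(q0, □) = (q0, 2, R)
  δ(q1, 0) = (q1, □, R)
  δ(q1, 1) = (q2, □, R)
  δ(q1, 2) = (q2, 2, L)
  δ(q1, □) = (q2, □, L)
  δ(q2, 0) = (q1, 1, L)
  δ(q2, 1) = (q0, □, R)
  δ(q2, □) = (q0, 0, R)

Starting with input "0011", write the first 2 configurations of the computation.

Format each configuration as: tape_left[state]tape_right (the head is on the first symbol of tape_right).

Transitions applied:
Step 1: δ(q0, 0) = (qR, □, L)

The first 2 configurations are:
[q0]0011 ⊢ [qR]□□011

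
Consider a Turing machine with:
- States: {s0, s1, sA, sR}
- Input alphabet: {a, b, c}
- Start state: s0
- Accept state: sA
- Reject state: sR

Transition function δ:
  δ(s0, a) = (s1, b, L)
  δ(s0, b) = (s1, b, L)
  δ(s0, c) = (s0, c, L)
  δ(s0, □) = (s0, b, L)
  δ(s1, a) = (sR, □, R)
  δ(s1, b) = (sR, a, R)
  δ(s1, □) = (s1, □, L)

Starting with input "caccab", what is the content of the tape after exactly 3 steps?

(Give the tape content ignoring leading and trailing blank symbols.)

Execution trace:
Initial: [s0]caccab
Step 1: δ(s0, c) = (s0, c, L) → [s0]□caccab
Step 2: δ(s0, □) = (s0, b, L) → [s0]□bcaccab
Step 3: δ(s0, □) = (s0, b, L) → [s0]□bbcaccab

After 3 steps, the tape (ignoring leading/trailing blanks) is: bbcaccab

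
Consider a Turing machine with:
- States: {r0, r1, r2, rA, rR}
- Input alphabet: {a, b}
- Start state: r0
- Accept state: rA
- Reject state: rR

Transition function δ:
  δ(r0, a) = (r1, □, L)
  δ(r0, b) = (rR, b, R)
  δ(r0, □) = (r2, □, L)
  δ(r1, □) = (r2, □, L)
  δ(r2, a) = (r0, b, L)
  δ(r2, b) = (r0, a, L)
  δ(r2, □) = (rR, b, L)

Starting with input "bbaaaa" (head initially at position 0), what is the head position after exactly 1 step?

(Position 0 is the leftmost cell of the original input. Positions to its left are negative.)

Execution trace (head position shown):
Step 0: [r0]bbaaaa  (head at position 0)
Step 1: move right → b[rR]baaaa  (head at position 1)

After 1 step, the head is at position 1.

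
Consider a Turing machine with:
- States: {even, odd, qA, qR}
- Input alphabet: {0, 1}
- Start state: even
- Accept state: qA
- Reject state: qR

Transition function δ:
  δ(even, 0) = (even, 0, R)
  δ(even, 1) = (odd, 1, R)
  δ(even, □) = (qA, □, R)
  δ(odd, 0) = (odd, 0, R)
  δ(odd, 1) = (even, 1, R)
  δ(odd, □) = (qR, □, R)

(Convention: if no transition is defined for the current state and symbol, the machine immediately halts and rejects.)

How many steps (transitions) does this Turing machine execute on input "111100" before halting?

Execution trace:
Initial: [even]111100
Step 1: δ(even, 1) = (odd, 1, R) → 1[odd]11100
Step 2: δ(odd, 1) = (even, 1, R) → 11[even]1100
Step 3: δ(even, 1) = (odd, 1, R) → 111[odd]100
Step 4: δ(odd, 1) = (even, 1, R) → 1111[even]00
Step 5: δ(even, 0) = (even, 0, R) → 11110[even]0
Step 6: δ(even, 0) = (even, 0, R) → 111100[even]□
Step 7: δ(even, □) = (qA, □, R) → 111100□[qA]□

The machine reaches the accept state qA and halts.

The machine executed 7 steps before halting.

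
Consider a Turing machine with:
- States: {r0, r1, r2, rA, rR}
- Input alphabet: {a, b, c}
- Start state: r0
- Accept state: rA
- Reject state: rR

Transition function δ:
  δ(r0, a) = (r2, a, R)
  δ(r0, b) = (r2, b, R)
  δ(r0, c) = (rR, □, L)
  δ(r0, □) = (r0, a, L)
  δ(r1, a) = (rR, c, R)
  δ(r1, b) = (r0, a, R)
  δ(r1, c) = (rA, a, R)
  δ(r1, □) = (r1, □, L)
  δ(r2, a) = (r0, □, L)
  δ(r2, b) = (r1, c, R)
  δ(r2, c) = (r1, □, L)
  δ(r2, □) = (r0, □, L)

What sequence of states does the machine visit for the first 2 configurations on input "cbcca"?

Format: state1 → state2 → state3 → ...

Execution trace:
Initial: [r0]cbcca
Step 1: δ(r0, c) = (rR, □, L) → [rR]□□bcca

The machine reaches the reject state rR and halts.

State sequence: r0 → rR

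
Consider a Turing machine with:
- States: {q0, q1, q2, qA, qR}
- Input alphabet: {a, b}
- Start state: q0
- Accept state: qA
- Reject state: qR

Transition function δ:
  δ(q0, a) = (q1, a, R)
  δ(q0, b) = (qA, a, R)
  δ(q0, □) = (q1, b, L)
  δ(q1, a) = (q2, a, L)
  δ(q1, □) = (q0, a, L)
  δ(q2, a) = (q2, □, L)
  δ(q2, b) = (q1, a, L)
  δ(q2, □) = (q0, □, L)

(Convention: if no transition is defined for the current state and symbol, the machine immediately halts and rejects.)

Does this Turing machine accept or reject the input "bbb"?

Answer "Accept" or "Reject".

Execution trace:
Initial: [q0]bbb
Step 1: δ(q0, b) = (qA, a, R) → a[qA]bb

The machine reaches the accept state qA and halts.

Answer: Accept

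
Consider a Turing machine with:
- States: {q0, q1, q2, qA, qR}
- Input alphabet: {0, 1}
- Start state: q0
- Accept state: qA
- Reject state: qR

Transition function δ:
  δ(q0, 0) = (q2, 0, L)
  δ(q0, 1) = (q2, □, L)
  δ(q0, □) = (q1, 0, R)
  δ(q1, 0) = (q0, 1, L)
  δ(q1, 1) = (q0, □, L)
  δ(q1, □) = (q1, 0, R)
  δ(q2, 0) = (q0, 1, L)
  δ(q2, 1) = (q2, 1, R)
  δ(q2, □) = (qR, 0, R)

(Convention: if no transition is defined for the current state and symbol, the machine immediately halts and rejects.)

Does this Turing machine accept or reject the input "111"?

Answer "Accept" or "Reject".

Execution trace:
Initial: [q0]111
Step 1: δ(q0, 1) = (q2, □, L) → [q2]□□11
Step 2: δ(q2, □) = (qR, 0, R) → 0[qR]□11

The machine reaches the reject state qR and halts.

Answer: Reject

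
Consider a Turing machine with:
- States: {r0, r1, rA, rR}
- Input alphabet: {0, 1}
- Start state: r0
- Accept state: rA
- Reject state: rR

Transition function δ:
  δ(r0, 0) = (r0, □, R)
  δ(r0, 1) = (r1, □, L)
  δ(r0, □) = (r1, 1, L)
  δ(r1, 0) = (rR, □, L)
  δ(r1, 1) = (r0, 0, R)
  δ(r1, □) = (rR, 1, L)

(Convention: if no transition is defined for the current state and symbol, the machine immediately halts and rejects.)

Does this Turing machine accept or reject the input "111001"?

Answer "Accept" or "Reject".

Execution trace:
Initial: [r0]111001
Step 1: δ(r0, 1) = (r1, □, L) → [r1]□□11001
Step 2: δ(r1, □) = (rR, 1, L) → [rR]□1□11001

The machine reaches the reject state rR and halts.

Answer: Reject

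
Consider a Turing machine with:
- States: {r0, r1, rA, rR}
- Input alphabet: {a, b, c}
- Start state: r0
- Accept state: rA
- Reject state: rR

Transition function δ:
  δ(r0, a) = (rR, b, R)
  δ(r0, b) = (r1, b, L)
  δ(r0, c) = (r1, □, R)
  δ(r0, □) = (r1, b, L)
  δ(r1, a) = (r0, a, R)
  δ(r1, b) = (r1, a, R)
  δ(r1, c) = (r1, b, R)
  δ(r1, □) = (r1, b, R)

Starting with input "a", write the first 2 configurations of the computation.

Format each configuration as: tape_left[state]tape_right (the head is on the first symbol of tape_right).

Transitions applied:
Step 1: δ(r0, a) = (rR, b, R)

The first 2 configurations are:
[r0]a ⊢ b[rR]□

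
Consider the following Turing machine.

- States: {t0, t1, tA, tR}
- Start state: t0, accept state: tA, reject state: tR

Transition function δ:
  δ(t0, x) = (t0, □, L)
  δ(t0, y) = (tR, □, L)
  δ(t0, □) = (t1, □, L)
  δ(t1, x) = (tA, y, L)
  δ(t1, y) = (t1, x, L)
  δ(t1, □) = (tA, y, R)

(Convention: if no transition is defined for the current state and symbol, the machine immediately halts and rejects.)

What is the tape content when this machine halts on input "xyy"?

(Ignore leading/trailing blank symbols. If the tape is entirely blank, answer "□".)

Execution trace:
Initial: [t0]xyy
Step 1: δ(t0, x) = (t0, □, L) → [t0]□□yy
Step 2: δ(t0, □) = (t1, □, L) → [t1]□□□yy
Step 3: δ(t1, □) = (tA, y, R) → y[tA]□□yy

The machine reaches the accept state tA and halts.

Final tape (ignoring leading/trailing blanks): y□□yy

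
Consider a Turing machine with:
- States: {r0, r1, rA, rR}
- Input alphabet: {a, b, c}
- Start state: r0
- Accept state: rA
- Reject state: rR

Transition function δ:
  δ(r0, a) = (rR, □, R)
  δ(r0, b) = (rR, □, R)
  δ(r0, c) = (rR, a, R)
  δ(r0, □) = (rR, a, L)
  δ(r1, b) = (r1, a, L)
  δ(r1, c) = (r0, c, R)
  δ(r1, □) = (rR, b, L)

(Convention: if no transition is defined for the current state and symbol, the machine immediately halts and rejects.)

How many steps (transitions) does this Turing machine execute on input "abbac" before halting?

Execution trace:
Initial: [r0]abbac
Step 1: δ(r0, a) = (rR, □, R) → □[rR]bbac

The machine reaches the reject state rR and halts.

The machine executed 1 step before halting.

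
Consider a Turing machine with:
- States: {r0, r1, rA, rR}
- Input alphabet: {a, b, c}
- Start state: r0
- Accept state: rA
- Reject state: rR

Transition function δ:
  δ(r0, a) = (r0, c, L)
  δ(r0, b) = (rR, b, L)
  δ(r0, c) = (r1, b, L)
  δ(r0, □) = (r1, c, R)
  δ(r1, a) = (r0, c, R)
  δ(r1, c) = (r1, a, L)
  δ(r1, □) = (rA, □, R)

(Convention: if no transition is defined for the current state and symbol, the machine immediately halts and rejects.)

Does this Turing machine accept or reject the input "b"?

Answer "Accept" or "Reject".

Execution trace:
Initial: [r0]b
Step 1: δ(r0, b) = (rR, b, L) → [rR]□b

The machine reaches the reject state rR and halts.

Answer: Reject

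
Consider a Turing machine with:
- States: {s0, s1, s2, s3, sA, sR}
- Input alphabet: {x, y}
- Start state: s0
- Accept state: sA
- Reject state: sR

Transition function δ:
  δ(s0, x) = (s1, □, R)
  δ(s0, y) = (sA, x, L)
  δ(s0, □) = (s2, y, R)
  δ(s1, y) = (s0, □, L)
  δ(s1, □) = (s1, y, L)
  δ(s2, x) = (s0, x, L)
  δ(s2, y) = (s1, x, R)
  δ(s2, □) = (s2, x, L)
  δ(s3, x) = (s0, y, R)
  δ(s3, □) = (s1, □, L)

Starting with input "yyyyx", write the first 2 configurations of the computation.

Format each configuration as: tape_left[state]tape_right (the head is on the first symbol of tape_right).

Transitions applied:
Step 1: δ(s0, y) = (sA, x, L)

The first 2 configurations are:
[s0]yyyyx ⊢ [sA]□xyyyx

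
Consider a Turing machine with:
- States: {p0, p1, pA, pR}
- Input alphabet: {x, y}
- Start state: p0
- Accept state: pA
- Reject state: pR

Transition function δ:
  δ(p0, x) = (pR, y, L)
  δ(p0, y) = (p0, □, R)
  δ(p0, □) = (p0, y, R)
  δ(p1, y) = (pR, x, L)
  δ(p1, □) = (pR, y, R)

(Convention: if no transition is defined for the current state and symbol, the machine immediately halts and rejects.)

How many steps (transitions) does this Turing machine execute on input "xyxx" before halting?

Execution trace:
Initial: [p0]xyxx
Step 1: δ(p0, x) = (pR, y, L) → [pR]□yyxx

The machine reaches the reject state pR and halts.

The machine executed 1 step before halting.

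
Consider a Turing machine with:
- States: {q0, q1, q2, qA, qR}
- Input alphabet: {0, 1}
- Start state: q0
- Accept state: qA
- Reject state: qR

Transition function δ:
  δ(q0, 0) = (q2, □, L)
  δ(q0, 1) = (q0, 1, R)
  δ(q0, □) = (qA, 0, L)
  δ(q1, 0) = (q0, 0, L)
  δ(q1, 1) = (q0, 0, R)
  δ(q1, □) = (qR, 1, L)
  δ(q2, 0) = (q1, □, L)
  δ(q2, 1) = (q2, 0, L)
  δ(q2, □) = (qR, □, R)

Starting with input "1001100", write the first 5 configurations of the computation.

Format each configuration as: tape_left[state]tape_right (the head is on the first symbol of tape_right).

Transitions applied:
Step 1: δ(q0, 1) = (q0, 1, R)
Step 2: δ(q0, 0) = (q2, □, L)
Step 3: δ(q2, 1) = (q2, 0, L)
Step 4: δ(q2, □) = (qR, □, R)

The first 5 configurations are:
[q0]1001100 ⊢ 1[q0]001100 ⊢ [q2]1□01100 ⊢ [q2]□0□01100 ⊢ □[qR]0□01100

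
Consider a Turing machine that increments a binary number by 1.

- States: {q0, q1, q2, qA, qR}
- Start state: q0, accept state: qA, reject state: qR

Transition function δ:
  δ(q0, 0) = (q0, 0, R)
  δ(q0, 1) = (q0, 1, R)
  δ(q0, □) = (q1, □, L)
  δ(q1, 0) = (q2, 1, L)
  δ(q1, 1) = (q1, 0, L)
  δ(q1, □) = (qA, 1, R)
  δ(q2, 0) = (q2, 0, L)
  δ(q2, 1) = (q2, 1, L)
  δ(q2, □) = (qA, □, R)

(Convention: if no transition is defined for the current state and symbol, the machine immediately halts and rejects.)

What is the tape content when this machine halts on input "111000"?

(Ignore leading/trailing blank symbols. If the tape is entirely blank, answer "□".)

Execution trace:
Initial: [q0]111000
Step 1: δ(q0, 1) = (q0, 1, R) → 1[q0]11000
Step 2: δ(q0, 1) = (q0, 1, R) → 11[q0]1000
Step 3: δ(q0, 1) = (q0, 1, R) → 111[q0]000
Step 4: δ(q0, 0) = (q0, 0, R) → 1110[q0]00
Step 5: δ(q0, 0) = (q0, 0, R) → 11100[q0]0
Step 6: δ(q0, 0) = (q0, 0, R) → 111000[q0]□
Step 7: δ(q0, □) = (q1, □, L) → 11100[q1]0□
Step 8: δ(q1, 0) = (q2, 1, L) → 1110[q2]01□
Step 9: δ(q2, 0) = (q2, 0, L) → 111[q2]001□
Step 10: δ(q2, 0) = (q2, 0, L) → 11[q2]1001□
Step 11: δ(q2, 1) = (q2, 1, L) → 1[q2]11001□
Step 12: δ(q2, 1) = (q2, 1, L) → [q2]111001□
Step 13: δ(q2, 1) = (q2, 1, L) → [q2]□111001□
Step 14: δ(q2, □) = (qA, □, R) → □[qA]111001□

The machine reaches the accept state qA and halts.

Final tape (ignoring leading/trailing blanks): 111001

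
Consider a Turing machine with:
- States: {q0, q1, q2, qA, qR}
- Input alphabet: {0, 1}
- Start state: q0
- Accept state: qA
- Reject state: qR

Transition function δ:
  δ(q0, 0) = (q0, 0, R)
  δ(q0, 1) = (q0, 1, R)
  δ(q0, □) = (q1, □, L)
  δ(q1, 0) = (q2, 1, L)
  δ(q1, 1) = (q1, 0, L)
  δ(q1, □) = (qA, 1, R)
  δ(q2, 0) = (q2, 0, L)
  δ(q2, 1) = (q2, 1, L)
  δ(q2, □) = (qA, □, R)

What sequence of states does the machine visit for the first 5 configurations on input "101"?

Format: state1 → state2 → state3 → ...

Execution trace:
Initial: [q0]101
Step 1: δ(q0, 1) = (q0, 1, R) → 1[q0]01
Step 2: δ(q0, 0) = (q0, 0, R) → 10[q0]1
Step 3: δ(q0, 1) = (q0, 1, R) → 101[q0]□
Step 4: δ(q0, □) = (q1, □, L) → 10[q1]1□

State sequence: q0 → q0 → q0 → q0 → q1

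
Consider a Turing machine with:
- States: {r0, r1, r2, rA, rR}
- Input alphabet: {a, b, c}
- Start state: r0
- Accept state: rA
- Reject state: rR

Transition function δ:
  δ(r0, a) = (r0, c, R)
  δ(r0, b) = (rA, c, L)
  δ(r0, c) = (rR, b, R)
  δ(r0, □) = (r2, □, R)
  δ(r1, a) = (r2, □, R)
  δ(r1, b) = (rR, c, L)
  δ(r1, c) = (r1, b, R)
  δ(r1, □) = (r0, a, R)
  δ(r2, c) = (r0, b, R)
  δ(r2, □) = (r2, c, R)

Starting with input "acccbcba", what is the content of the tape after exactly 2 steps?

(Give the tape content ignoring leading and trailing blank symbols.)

Execution trace:
Initial: [r0]acccbcba
Step 1: δ(r0, a) = (r0, c, R) → c[r0]cccbcba
Step 2: δ(r0, c) = (rR, b, R) → cb[rR]ccbcba

The machine reaches the reject state rR and halts.

After 2 steps, the tape (ignoring leading/trailing blanks) is: cbccbcba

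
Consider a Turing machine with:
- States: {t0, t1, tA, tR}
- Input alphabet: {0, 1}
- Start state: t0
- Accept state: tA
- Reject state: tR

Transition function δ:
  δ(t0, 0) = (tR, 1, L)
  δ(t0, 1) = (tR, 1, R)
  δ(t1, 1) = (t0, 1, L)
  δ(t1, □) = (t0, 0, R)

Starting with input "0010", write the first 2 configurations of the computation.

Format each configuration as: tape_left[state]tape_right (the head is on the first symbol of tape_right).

Transitions applied:
Step 1: δ(t0, 0) = (tR, 1, L)

The first 2 configurations are:
[t0]0010 ⊢ [tR]□1010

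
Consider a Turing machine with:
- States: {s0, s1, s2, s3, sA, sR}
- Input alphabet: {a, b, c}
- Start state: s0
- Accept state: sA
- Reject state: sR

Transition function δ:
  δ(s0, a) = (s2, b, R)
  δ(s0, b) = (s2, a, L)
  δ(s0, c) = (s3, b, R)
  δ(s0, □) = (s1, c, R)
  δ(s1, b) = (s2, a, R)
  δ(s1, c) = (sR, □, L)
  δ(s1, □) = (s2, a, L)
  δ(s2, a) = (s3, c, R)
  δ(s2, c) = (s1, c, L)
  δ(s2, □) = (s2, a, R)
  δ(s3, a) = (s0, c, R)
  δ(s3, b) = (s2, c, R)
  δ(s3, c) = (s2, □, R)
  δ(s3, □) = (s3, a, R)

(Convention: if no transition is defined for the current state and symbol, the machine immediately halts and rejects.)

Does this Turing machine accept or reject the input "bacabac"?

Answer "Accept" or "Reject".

Execution trace:
Initial: [s0]bacabac
Step 1: δ(s0, b) = (s2, a, L) → [s2]□aacabac
Step 2: δ(s2, □) = (s2, a, R) → a[s2]aacabac
Step 3: δ(s2, a) = (s3, c, R) → ac[s3]acabac
Step 4: δ(s3, a) = (s0, c, R) → acc[s0]cabac
Step 5: δ(s0, c) = (s3, b, R) → accb[s3]abac
Step 6: δ(s3, a) = (s0, c, R) → accbc[s0]bac
Step 7: δ(s0, b) = (s2, a, L) → accb[s2]caac
Step 8: δ(s2, c) = (s1, c, L) → acc[s1]bcaac
Step 9: δ(s1, b) = (s2, a, R) → acca[s2]caac
Step 10: δ(s2, c) = (s1, c, L) → acc[s1]acaac

No transition is defined for δ(s1, a). By convention the machine halts and rejects.

Answer: Reject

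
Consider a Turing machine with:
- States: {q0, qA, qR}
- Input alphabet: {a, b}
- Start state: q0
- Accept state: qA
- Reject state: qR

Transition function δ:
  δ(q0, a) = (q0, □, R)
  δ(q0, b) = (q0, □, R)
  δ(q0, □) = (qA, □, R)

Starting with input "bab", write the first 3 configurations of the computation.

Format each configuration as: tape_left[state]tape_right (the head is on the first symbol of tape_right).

Transitions applied:
Step 1: δ(q0, b) = (q0, □, R)
Step 2: δ(q0, a) = (q0, □, R)

The first 3 configurations are:
[q0]bab ⊢ □[q0]ab ⊢ □□[q0]b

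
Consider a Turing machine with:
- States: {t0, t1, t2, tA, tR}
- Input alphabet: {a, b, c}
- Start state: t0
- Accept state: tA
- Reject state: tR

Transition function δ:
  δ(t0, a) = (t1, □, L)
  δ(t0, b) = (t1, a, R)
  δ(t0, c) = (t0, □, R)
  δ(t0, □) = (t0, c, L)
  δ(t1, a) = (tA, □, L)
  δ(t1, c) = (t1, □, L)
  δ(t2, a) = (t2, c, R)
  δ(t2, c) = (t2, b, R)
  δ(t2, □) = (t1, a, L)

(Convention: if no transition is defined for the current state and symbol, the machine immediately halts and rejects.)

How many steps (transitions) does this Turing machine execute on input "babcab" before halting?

Execution trace:
Initial: [t0]babcab
Step 1: δ(t0, b) = (t1, a, R) → a[t1]abcab
Step 2: δ(t1, a) = (tA, □, L) → [tA]a□bcab

The machine reaches the accept state tA and halts.

The machine executed 2 steps before halting.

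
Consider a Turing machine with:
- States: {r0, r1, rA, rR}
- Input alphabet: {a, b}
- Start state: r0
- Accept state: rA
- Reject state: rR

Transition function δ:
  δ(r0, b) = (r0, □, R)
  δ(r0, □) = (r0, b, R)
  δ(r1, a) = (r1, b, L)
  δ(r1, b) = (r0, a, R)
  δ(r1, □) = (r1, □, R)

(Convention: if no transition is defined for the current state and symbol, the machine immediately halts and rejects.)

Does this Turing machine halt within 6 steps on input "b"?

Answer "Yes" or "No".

Execution trace:
Initial: [r0]b
Step 1: δ(r0, b) = (r0, □, R) → □[r0]□
Step 2: δ(r0, □) = (r0, b, R) → □b[r0]□
Step 3: δ(r0, □) = (r0, b, R) → □bb[r0]□
Step 4: δ(r0, □) = (r0, b, R) → □bbb[r0]□
Step 5: δ(r0, □) = (r0, b, R) → □bbbb[r0]□
Step 6: δ(r0, □) = (r0, b, R) → □bbbbb[r0]□

The machine has not reached a halting state after 6 steps.
The machine did not halt within the 6-step bound.

Answer: No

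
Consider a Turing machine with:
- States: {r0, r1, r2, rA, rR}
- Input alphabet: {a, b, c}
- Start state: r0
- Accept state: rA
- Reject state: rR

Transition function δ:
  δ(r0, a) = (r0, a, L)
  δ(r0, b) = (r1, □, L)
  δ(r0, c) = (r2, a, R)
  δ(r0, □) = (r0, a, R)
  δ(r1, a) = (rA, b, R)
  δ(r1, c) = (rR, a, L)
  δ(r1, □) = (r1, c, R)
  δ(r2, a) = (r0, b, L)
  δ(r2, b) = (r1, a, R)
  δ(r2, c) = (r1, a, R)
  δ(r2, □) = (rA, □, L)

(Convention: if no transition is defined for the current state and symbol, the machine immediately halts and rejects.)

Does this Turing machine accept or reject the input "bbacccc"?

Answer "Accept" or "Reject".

Execution trace:
Initial: [r0]bbacccc
Step 1: δ(r0, b) = (r1, □, L) → [r1]□□bacccc
Step 2: δ(r1, □) = (r1, c, R) → c[r1]□bacccc
Step 3: δ(r1, □) = (r1, c, R) → cc[r1]bacccc

No transition is defined for δ(r1, b). By convention the machine halts and rejects.

Answer: Reject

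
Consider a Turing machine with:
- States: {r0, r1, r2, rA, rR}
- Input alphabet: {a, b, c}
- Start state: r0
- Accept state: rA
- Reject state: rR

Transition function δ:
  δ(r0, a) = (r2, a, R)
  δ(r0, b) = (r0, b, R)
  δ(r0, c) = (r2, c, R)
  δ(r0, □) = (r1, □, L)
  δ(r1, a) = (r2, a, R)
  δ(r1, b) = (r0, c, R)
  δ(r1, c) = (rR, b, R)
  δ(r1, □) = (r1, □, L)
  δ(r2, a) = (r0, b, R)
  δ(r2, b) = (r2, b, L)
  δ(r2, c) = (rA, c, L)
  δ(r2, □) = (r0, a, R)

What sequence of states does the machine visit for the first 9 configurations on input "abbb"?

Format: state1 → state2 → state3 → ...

Execution trace:
Initial: [r0]abbb
Step 1: δ(r0, a) = (r2, a, R) → a[r2]bbb
Step 2: δ(r2, b) = (r2, b, L) → [r2]abbb
Step 3: δ(r2, a) = (r0, b, R) → b[r0]bbb
Step 4: δ(r0, b) = (r0, b, R) → bb[r0]bb
Step 5: δ(r0, b) = (r0, b, R) → bbb[r0]b
Step 6: δ(r0, b) = (r0, b, R) → bbbb[r0]□
Step 7: δ(r0, □) = (r1, □, L) → bbb[r1]b□
Step 8: δ(r1, b) = (r0, c, R) → bbbc[r0]□

State sequence: r0 → r2 → r2 → r0 → r0 → r0 → r0 → r1 → r0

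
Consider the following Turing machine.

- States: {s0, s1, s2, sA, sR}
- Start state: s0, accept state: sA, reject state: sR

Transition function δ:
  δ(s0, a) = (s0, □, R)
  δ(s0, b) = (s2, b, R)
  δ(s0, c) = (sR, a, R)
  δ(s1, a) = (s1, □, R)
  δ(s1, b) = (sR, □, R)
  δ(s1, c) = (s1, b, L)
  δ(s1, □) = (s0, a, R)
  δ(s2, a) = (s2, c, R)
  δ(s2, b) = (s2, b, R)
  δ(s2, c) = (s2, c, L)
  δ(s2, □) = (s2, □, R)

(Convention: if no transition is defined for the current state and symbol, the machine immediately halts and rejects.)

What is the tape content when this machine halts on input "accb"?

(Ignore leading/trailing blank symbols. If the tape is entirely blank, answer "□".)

Execution trace:
Initial: [s0]accb
Step 1: δ(s0, a) = (s0, □, R) → □[s0]ccb
Step 2: δ(s0, c) = (sR, a, R) → □a[sR]cb

The machine reaches the reject state sR and halts.

Final tape (ignoring leading/trailing blanks): acb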